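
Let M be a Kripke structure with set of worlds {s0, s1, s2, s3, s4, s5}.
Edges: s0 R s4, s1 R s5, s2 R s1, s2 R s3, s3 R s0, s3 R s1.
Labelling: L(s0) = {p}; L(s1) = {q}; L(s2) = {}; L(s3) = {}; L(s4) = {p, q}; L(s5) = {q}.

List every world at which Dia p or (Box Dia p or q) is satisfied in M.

Let φ = Dia p or (Box Dia p or q). Evaluate φ at each world:
  s0 (successors {s4}): φ is true.
  s1 (successors {s5}): φ is true.
  s2 (successors {s1, s3}): φ is false.
  s3 (successors {s0, s1}): φ is true.
  s4 (successors ∅): φ is true.
  s5 (successors ∅): φ is true.
For instance, at s3:
  At s3: Dia p is true, Box Dia p or q is false, so Dia p or (Box Dia p or q) is true.
    At s3: Dia p requires p at some successor in {s0, s1}.
      p holds at s0, so Dia p is true at s3.
    At s3: Box Dia p is false, q is false, so Box Dia p or q is false.
      At s3: Box Dia p requires Dia p at every successor {s0, s1}.
        Dia p fails at s1, so Box Dia p is false at s3.
Satisfying worlds: {s0, s1, s3, s4, s5}

s0, s1, s3, s4, s5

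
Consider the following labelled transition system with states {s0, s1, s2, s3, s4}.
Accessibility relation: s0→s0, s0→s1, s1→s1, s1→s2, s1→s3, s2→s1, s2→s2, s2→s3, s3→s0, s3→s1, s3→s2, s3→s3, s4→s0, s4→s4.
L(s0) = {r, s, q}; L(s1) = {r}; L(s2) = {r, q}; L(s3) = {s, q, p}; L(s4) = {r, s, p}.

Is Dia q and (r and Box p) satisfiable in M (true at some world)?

No

Let φ = Dia q and (r and Box p). Evaluate φ at each world:
  s0 (successors {s0, s1}): φ is false.
  s1 (successors {s1, s2, s3}): φ is false.
  s2 (successors {s1, s2, s3}): φ is false.
  s3 (successors {s0, s1, s2, s3}): φ is false.
  s4 (successors {s0, s4}): φ is false.
For instance, at s4:
  At s4: Dia q is true, r and Box p is false, so Dia q and (r and Box p) is false.
    At s4: Dia q requires q at some successor in {s0, s4}.
      q holds at s0, so Dia q is true at s4.
    At s4: r is true, Box p is false, so r and Box p is false.
      At s4: Box p requires p at every successor {s0, s4}.
        p fails at s0, so Box p is false at s4.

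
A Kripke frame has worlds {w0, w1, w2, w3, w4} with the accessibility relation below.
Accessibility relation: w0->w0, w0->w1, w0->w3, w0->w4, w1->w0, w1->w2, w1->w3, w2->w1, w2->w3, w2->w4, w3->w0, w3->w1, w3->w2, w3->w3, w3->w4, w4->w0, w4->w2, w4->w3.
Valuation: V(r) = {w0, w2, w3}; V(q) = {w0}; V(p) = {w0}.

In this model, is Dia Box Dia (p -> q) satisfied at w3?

Yes

At w3: Dia Box Dia (p -> q) requires Box Dia (p -> q) at some successor in {w0, w1, w2, w3, w4}.
  Box Dia (p -> q) holds at w0, so Dia Box Dia (p -> q) is true at w3.
    At w0: Box Dia (p -> q) requires Dia (p -> q) at every successor {w0, w1, w3, w4}.
      At w0: Dia (p -> q) is true.
      At w1: Dia (p -> q) is true.
      At w3: Dia (p -> q) is true.
      At w4: Dia (p -> q) is true.
    So Box Dia (p -> q) is true at w0.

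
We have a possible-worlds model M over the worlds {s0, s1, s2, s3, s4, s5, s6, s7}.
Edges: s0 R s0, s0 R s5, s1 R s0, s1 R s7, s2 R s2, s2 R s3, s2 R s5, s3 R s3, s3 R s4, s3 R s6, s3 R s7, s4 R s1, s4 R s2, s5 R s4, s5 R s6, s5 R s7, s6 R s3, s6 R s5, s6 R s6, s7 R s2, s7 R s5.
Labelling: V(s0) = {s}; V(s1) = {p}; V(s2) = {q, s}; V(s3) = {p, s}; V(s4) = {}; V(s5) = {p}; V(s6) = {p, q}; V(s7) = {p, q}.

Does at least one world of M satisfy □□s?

Recall that □ψ holds at a world iff ψ holds at every accessible world, and ◇ψ holds iff ψ holds at some accessible world.
Let φ = □□s. Evaluate φ at each world:
  s0 (successors {s0, s5}): φ is false.
  s1 (successors {s0, s7}): φ is false.
  s2 (successors {s2, s3, s5}): φ is false.
  s3 (successors {s3, s4, s6, s7}): φ is false.
  s4 (successors {s1, s2}): φ is false.
  s5 (successors {s4, s6, s7}): φ is false.
  s6 (successors {s3, s5, s6}): φ is false.
  s7 (successors {s2, s5}): φ is false.
For instance, at s2:
  At s2: □□s requires □s at every successor {s2, s3, s5}.
    □s fails at s2, so □□s is false at s2.
      At s2: □s requires s at every successor {s2, s3, s5}.
        s fails at s5, so □s is false at s2.

No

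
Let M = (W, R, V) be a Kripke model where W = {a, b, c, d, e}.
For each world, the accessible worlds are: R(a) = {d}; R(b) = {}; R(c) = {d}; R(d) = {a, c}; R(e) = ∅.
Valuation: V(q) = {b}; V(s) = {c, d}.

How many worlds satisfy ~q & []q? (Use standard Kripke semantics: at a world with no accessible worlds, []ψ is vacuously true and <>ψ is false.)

Let φ = ~q & []q. Evaluate φ at each world:
  a (successors {d}): φ is false.
  b (successors ∅): φ is false.
  c (successors {d}): φ is false.
  d (successors {a, c}): φ is false.
  e (successors ∅): φ is true.
For instance, at c:
  At c: ~q is true, []q is false, so ~q & []q is false.
    At c: []q requires q at every successor {d}.
      q fails at d, so []q is false at c.
Satisfying worlds: {e}

1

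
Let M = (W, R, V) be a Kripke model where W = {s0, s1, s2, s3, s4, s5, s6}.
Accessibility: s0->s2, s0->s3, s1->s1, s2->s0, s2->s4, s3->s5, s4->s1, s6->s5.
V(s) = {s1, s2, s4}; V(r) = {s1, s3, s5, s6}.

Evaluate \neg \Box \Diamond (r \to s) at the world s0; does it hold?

At s0: \Box \Diamond (r \to s) is false, so \neg \Box \Diamond (r \to s) is true.
  At s0: \Box \Diamond (r \to s) requires \Diamond (r \to s) at every successor {s2, s3}.
    \Diamond (r \to s) fails at s3, so \Box \Diamond (r \to s) is false at s0.
      At s3: \Diamond (r \to s) requires r \to s at some successor in {s5}.
        At s5: r \to s is false.
      So \Diamond (r \to s) is false at s3.

Yes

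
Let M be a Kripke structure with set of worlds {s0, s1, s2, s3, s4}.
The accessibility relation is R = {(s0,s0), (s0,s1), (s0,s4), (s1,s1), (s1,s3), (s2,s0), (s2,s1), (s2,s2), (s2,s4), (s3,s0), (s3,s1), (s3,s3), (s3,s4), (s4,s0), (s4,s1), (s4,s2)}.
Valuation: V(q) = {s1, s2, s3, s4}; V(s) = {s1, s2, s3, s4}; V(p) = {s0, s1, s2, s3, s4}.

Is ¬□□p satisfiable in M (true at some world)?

No

Let φ = ¬□□p. Evaluate φ at each world:
  s0 (successors {s0, s1, s4}): φ is false.
  s1 (successors {s1, s3}): φ is false.
  s2 (successors {s0, s1, s2, s4}): φ is false.
  s3 (successors {s0, s1, s3, s4}): φ is false.
  s4 (successors {s0, s1, s2}): φ is false.
For instance, at s4:
  At s4: □□p is true, so ¬□□p is false.
    At s4: □□p requires □p at every successor {s0, s1, s2}.
      At s0: □p is true.
      At s1: □p is true.
      At s2: □p is true.
    So □□p is true at s4.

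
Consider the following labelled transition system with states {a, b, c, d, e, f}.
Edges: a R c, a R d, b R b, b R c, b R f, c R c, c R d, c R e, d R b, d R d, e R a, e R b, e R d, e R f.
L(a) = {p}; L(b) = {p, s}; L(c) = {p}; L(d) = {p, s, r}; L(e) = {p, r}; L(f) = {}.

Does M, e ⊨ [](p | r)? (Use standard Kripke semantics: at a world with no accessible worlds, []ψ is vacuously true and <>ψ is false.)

No

Recall that []ψ holds at a world iff ψ holds at every accessible world, and <>ψ holds iff ψ holds at some accessible world.
At e: [](p | r) requires p | r at every successor {a, b, d, f}.
  p | r fails at f, so [](p | r) is false at e.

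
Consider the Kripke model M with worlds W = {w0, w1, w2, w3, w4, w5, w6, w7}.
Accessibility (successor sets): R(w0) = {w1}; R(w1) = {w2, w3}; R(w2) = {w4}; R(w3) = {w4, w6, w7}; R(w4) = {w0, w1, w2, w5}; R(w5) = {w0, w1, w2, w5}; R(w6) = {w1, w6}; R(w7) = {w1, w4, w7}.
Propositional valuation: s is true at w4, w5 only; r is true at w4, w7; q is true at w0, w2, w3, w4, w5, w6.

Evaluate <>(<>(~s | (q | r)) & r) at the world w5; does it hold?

Recall that <>ψ holds at a world iff ψ holds at some accessible world.
At w5: <>(<>(~s | (q | r)) & r) requires <>(~s | (q | r)) & r at some successor in {w0, w1, w2, w5}.
  At w0: <>(~s | (q | r)) & r is false.
  At w1: <>(~s | (q | r)) & r is false.
  At w2: <>(~s | (q | r)) & r is false.
  At w5: <>(~s | (q | r)) & r is false.
So <>(<>(~s | (q | r)) & r) is false at w5.

No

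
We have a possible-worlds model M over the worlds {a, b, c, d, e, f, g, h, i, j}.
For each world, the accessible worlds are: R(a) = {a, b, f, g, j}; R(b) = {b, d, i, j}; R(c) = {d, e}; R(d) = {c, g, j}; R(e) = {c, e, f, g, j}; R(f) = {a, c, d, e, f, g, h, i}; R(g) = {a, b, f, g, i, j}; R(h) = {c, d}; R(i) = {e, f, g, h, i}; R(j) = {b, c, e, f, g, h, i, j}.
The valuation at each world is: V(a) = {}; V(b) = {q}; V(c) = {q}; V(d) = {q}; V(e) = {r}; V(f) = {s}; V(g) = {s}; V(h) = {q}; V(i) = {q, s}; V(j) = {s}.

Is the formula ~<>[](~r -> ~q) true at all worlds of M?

Recall that []ψ holds at a world iff ψ holds at every accessible world, and <>ψ holds iff ψ holds at some accessible world.
Let φ = ~<>[](~r -> ~q). Evaluate φ at each world:
  a (successors {a, b, f, g, j}): φ is true.
  b (successors {b, d, i, j}): φ is true.
  c (successors {d, e}): φ is true.
  d (successors {c, g, j}): φ is true.
  e (successors {c, e, f, g, j}): φ is true.
  f (successors {a, c, d, e, f, g, h, i}): φ is true.
  g (successors {a, b, f, g, i, j}): φ is true.
  h (successors {c, d}): φ is true.
  i (successors {e, f, g, h, i}): φ is true.
  j (successors {b, c, e, f, g, h, i, j}): φ is true.
For instance, at d:
  At d: <>[](~r -> ~q) is false, so ~<>[](~r -> ~q) is true.
    At d: <>[](~r -> ~q) requires [](~r -> ~q) at some successor in {c, g, j}.
      At c: [](~r -> ~q) is false.
      At g: [](~r -> ~q) is false.
      At j: [](~r -> ~q) is false.
    So <>[](~r -> ~q) is false at d.

Yes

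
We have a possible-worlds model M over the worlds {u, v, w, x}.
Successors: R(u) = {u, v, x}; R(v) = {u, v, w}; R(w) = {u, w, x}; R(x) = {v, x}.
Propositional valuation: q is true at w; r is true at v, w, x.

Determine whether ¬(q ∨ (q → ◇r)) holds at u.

At u: q ∨ (q → ◇r) is true, so ¬(q ∨ (q → ◇r)) is false.
  At u: q is false, q → ◇r is true, so q ∨ (q → ◇r) is true.
    At u: q is false, ◇r is true, so q → ◇r is true.
      At u: ◇r requires r at some successor in {u, v, x}.
        r holds at v, so ◇r is true at u.

No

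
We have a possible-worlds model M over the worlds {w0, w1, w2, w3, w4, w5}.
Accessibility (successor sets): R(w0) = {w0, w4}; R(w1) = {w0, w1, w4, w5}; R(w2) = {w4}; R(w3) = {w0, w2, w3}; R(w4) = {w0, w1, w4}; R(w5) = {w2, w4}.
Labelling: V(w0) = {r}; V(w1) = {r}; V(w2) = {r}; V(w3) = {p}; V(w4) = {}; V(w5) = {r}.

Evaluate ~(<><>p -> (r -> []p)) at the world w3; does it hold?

At w3: <><>p -> (r -> []p) is true, so ~(<><>p -> (r -> []p)) is false.
  At w3: <><>p is true, r -> []p is true, so <><>p -> (r -> []p) is true.
    At w3: <><>p requires <>p at some successor in {w0, w2, w3}.
      <>p holds at w3, so <><>p is true at w3.
    At w3: r is false, []p is false, so r -> []p is true.
      At w3: []p requires p at every successor {w0, w2, w3}.
        p fails at w0, so []p is false at w3.

No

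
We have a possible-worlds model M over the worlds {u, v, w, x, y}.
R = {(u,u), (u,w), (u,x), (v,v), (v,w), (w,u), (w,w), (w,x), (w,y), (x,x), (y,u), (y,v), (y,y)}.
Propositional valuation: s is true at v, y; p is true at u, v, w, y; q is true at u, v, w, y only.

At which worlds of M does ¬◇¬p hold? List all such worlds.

v, y

Let φ = ¬◇¬p. Evaluate φ at each world:
  u (successors {u, w, x}): φ is false.
  v (successors {v, w}): φ is true.
  w (successors {u, w, x, y}): φ is false.
  x (successors {x}): φ is false.
  y (successors {u, v, y}): φ is true.
For instance, at v:
  At v: ◇¬p is false, so ¬◇¬p is true.
    At v: ◇¬p requires ¬p at some successor in {v, w}.
      At v: ¬p is false.
      At w: ¬p is false.
    So ◇¬p is false at v.
Satisfying worlds: {v, y}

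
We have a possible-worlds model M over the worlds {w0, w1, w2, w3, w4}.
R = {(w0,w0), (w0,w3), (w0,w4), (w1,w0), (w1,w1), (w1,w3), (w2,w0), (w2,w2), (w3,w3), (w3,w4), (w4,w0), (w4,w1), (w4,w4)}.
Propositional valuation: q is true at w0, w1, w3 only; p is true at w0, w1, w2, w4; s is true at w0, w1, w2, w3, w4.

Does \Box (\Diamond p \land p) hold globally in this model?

Let φ = \Box (\Diamond p \land p). Evaluate φ at each world:
  w0 (successors {w0, w3, w4}): φ is false.
  w1 (successors {w0, w1, w3}): φ is false.
  w2 (successors {w0, w2}): φ is true.
  w3 (successors {w3, w4}): φ is false.
  w4 (successors {w0, w1, w4}): φ is true.
Detail at w0 (counterexample):
  At w0: \Box (\Diamond p \land p) requires \Diamond p \land p at every successor {w0, w3, w4}.
    \Diamond p \land p fails at w3, so \Box (\Diamond p \land p) is false at w0.
      At w3: \Diamond p is true, p is false, so \Diamond p \land p is false.

No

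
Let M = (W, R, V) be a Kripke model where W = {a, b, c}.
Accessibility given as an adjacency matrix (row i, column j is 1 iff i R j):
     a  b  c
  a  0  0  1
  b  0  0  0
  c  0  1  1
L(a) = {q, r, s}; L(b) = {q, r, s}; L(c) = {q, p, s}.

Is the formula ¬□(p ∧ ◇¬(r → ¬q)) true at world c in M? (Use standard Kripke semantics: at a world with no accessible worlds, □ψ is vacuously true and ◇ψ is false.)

Yes

At c: □(p ∧ ◇¬(r → ¬q)) is false, so ¬□(p ∧ ◇¬(r → ¬q)) is true.
  At c: □(p ∧ ◇¬(r → ¬q)) requires p ∧ ◇¬(r → ¬q) at every successor {b, c}.
    p ∧ ◇¬(r → ¬q) fails at b, so □(p ∧ ◇¬(r → ¬q)) is false at c.
      At b: p is false, ◇¬(r → ¬q) is false, so p ∧ ◇¬(r → ¬q) is false.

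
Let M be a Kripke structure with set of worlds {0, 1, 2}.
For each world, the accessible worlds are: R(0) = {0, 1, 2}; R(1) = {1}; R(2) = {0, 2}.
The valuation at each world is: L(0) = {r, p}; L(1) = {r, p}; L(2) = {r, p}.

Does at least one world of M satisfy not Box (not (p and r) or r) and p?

Let φ = not Box (not (p and r) or r) and p. Evaluate φ at each world:
  0 (successors {0, 1, 2}): φ is false.
  1 (successors {1}): φ is false.
  2 (successors {0, 2}): φ is false.
For instance, at 1:
  At 1: not Box (not (p and r) or r) is false, p is true, so not Box (not (p and r) or r) and p is false.
    At 1: Box (not (p and r) or r) is true, so not Box (not (p and r) or r) is false.
      At 1: Box (not (p and r) or r) requires not (p and r) or r at every successor {1}.
        At 1: not (p and r) or r is true.
      So Box (not (p and r) or r) is true at 1.

No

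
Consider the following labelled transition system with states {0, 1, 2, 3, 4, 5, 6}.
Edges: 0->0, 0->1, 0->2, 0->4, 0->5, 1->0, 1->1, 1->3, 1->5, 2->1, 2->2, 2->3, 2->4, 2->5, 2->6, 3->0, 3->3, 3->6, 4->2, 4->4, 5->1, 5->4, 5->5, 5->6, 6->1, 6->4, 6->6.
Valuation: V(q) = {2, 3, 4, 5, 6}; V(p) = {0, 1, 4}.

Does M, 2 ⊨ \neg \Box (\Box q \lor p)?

At 2: \Box (\Box q \lor p) is false, so \neg \Box (\Box q \lor p) is true.
  At 2: \Box (\Box q \lor p) requires \Box q \lor p at every successor {1, 2, 3, 4, 5, 6}.
    \Box q \lor p fails at 2, so \Box (\Box q \lor p) is false at 2.
      At 2: \Box q is false, p is false, so \Box q \lor p is false.

Yes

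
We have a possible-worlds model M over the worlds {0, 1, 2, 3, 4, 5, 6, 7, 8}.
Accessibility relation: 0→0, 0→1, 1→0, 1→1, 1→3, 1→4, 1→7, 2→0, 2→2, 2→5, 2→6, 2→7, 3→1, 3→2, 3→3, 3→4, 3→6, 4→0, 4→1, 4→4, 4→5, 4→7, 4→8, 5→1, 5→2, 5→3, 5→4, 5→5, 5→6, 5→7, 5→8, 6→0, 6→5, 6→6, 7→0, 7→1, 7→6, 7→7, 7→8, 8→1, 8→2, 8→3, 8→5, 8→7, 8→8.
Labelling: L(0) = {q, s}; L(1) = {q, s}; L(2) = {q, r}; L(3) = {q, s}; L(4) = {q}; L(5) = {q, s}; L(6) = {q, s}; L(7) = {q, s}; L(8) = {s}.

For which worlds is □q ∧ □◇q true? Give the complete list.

0, 1, 2, 3, 6

Let φ = □q ∧ □◇q. Evaluate φ at each world:
  0 (successors {0, 1}): φ is true.
  1 (successors {0, 1, 3, 4, 7}): φ is true.
  2 (successors {0, 2, 5, 6, 7}): φ is true.
  3 (successors {1, 2, 3, 4, 6}): φ is true.
  4 (successors {0, 1, 4, 5, 7, 8}): φ is false.
  5 (successors {1, 2, 3, 4, 5, 6, 7, 8}): φ is false.
  6 (successors {0, 5, 6}): φ is true.
  7 (successors {0, 1, 6, 7, 8}): φ is false.
  8 (successors {1, 2, 3, 5, 7, 8}): φ is false.
For instance, at 3:
  At 3: □q is true, □◇q is true, so □q ∧ □◇q is true.
    At 3: □q requires q at every successor {1, 2, 3, 4, 6}.
      At 1: q is true.
      At 2: q is true.
      At 3: q is true.
      At 4: q is true.
      At 6: q is true.
    So □q is true at 3.
    At 3: □◇q requires ◇q at every successor {1, 2, 3, 4, 6}.
      At 1: ◇q is true.
      At 2: ◇q is true.
      At 3: ◇q is true.
      At 4: ◇q is true.
      At 6: ◇q is true.
    So □◇q is true at 3.
Satisfying worlds: {0, 1, 2, 3, 6}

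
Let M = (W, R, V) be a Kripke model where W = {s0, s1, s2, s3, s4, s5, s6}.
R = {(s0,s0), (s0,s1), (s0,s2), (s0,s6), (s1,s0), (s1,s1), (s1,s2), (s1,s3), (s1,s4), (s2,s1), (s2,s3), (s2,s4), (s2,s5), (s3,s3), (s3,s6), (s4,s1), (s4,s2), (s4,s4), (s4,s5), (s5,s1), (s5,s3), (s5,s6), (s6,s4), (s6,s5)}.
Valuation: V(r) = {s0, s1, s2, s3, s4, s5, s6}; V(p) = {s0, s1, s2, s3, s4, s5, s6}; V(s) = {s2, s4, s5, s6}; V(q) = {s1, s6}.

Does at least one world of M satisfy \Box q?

Let φ = \Box q. Evaluate φ at each world:
  s0 (successors {s0, s1, s2, s6}): φ is false.
  s1 (successors {s0, s1, s2, s3, s4}): φ is false.
  s2 (successors {s1, s3, s4, s5}): φ is false.
  s3 (successors {s3, s6}): φ is false.
  s4 (successors {s1, s2, s4, s5}): φ is false.
  s5 (successors {s1, s3, s6}): φ is false.
  s6 (successors {s4, s5}): φ is false.
For instance, at s6:
  At s6: \Box q requires q at every successor {s4, s5}.
    q fails at s4, so \Box q is false at s6.

No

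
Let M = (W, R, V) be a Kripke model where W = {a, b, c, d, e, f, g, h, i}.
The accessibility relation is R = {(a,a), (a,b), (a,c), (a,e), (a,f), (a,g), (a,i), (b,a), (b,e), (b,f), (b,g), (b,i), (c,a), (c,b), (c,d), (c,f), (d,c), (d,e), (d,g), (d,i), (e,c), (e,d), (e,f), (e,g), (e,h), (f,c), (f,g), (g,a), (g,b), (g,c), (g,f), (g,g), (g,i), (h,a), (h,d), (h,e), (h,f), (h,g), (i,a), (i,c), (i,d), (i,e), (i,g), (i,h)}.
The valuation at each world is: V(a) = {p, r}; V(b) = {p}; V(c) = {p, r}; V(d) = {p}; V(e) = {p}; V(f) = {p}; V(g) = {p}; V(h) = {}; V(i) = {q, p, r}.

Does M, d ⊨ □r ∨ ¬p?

At d: □r is false, ¬p is false, so □r ∨ ¬p is false.
  At d: □r requires r at every successor {c, e, g, i}.
    r fails at e, so □r is false at d.

No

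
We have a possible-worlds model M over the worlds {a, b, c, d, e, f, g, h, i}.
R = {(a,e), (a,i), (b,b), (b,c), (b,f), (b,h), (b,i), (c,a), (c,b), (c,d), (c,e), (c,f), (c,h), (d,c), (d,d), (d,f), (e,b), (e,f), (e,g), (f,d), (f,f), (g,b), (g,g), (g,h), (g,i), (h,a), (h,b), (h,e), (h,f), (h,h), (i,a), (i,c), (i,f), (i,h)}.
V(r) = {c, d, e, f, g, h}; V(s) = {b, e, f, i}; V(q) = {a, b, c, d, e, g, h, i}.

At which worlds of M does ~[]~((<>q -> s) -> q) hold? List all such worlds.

a, b, c, d, e, f, g, h, i

Let φ = ~[]~((<>q -> s) -> q). Evaluate φ at each world:
  a (successors {e, i}): φ is true.
  b (successors {b, c, f, h, i}): φ is true.
  c (successors {a, b, d, e, f, h}): φ is true.
  d (successors {c, d, f}): φ is true.
  e (successors {b, f, g}): φ is true.
  f (successors {d, f}): φ is true.
  g (successors {b, g, h, i}): φ is true.
  h (successors {a, b, e, f, h}): φ is true.
  i (successors {a, c, f, h}): φ is true.
For instance, at h:
  At h: []~((<>q -> s) -> q) is false, so ~[]~((<>q -> s) -> q) is true.
    At h: []~((<>q -> s) -> q) requires ~((<>q -> s) -> q) at every successor {a, b, e, f, h}.
      ~((<>q -> s) -> q) fails at a, so []~((<>q -> s) -> q) is false at h.
Satisfying worlds: {a, b, c, d, e, f, g, h, i}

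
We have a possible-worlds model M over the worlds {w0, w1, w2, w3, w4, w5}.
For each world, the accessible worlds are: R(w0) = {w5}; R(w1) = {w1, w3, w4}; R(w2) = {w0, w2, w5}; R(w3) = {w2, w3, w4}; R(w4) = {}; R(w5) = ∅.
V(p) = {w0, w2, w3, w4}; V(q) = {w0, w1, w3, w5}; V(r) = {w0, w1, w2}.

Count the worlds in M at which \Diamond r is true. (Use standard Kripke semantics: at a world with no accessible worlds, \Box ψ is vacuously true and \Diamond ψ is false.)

Let φ = \Diamond r. Evaluate φ at each world:
  w0 (successors {w5}): φ is false.
  w1 (successors {w1, w3, w4}): φ is true.
  w2 (successors {w0, w2, w5}): φ is true.
  w3 (successors {w2, w3, w4}): φ is true.
  w4 (successors ∅): φ is false.
  w5 (successors ∅): φ is false.
For instance, at w1:
  At w1: \Diamond r requires r at some successor in {w1, w3, w4}.
    r holds at w1, so \Diamond r is true at w1.
Satisfying worlds: {w1, w2, w3}

3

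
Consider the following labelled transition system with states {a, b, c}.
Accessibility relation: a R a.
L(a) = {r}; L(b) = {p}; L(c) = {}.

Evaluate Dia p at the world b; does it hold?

No

At b: no accessible worlds, so Dia p is false.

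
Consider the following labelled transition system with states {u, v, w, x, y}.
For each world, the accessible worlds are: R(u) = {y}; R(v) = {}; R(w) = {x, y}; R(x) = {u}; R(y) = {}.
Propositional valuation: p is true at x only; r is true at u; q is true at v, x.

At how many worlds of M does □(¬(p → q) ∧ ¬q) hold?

2

Let φ = □(¬(p → q) ∧ ¬q). Evaluate φ at each world:
  u (successors {y}): φ is false.
  v (successors ∅): φ is true.
  w (successors {x, y}): φ is false.
  x (successors {u}): φ is false.
  y (successors ∅): φ is true.
For instance, at u:
  At u: □(¬(p → q) ∧ ¬q) requires ¬(p → q) ∧ ¬q at every successor {y}.
    ¬(p → q) ∧ ¬q fails at y, so □(¬(p → q) ∧ ¬q) is false at u.
Satisfying worlds: {v, y}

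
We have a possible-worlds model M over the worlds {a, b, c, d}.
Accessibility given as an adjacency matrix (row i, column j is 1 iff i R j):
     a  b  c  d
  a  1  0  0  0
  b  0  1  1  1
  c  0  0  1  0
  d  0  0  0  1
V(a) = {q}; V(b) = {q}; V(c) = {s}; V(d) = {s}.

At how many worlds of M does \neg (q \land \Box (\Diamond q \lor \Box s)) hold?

2

Let φ = \neg (q \land \Box (\Diamond q \lor \Box s)). Evaluate φ at each world:
  a (successors {a}): φ is false.
  b (successors {b, c, d}): φ is false.
  c (successors {c}): φ is true.
  d (successors {d}): φ is true.
For instance, at a:
  At a: q \land \Box (\Diamond q \lor \Box s) is true, so \neg (q \land \Box (\Diamond q \lor \Box s)) is false.
    At a: q is true, \Box (\Diamond q \lor \Box s) is true, so q \land \Box (\Diamond q \lor \Box s) is true.
      At a: \Box (\Diamond q \lor \Box s) requires \Diamond q \lor \Box s at every successor {a}.
        At a: \Diamond q \lor \Box s is true.
      So \Box (\Diamond q \lor \Box s) is true at a.
Satisfying worlds: {c, d}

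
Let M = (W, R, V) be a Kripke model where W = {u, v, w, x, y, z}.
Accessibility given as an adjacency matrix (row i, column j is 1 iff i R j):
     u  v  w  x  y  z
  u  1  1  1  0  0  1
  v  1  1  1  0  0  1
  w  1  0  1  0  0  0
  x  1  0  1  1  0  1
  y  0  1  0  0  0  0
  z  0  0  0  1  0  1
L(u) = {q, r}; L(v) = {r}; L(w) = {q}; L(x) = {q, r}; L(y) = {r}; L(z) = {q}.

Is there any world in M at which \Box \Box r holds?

Let φ = \Box \Box r. Evaluate φ at each world:
  u (successors {u, v, w, z}): φ is false.
  v (successors {u, v, w, z}): φ is false.
  w (successors {u, w}): φ is false.
  x (successors {u, w, x, z}): φ is false.
  y (successors {v}): φ is false.
  z (successors {x, z}): φ is false.
For instance, at z:
  At z: \Box \Box r requires \Box r at every successor {x, z}.
    \Box r fails at x, so \Box \Box r is false at z.
      At x: \Box r requires r at every successor {u, w, x, z}.
        r fails at w, so \Box r is false at x.

No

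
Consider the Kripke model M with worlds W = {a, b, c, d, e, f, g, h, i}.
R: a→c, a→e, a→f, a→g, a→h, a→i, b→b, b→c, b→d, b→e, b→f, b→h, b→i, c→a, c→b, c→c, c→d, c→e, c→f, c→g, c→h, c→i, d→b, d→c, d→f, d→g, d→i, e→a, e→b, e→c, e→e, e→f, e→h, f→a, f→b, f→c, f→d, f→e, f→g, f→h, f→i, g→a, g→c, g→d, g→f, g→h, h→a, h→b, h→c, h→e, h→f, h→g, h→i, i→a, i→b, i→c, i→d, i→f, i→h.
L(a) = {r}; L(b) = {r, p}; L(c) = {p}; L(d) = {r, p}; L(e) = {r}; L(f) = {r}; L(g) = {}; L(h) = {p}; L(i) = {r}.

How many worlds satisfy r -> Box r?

3

Let φ = r -> Box r. Evaluate φ at each world:
  a (successors {c, e, f, g, h, i}): φ is false.
  b (successors {b, c, d, e, f, h, i}): φ is false.
  c (successors {a, b, c, d, e, f, g, h, i}): φ is true.
  d (successors {b, c, f, g, i}): φ is false.
  e (successors {a, b, c, e, f, h}): φ is false.
  f (successors {a, b, c, d, e, g, h, i}): φ is false.
  g (successors {a, c, d, f, h}): φ is true.
  h (successors {a, b, c, e, f, g, i}): φ is true.
  i (successors {a, b, c, d, f, h}): φ is false.
For instance, at b:
  At b: r is true, Box r is false, so r -> Box r is false.
    At b: Box r requires r at every successor {b, c, d, e, f, h, i}.
      r fails at c, so Box r is false at b.
Satisfying worlds: {c, g, h}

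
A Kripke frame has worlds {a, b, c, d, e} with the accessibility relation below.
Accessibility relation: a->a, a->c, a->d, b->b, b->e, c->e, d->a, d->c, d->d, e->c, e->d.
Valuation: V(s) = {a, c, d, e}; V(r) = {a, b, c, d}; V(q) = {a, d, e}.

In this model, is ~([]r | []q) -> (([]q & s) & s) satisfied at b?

At b: ~([]r | []q) is true, ([]q & s) & s is false, so ~([]r | []q) -> (([]q & s) & s) is false.
  At b: []r | []q is false, so ~([]r | []q) is true.
    At b: []r is false, []q is false, so []r | []q is false.
      At b: []r requires r at every successor {b, e}.
        r fails at e, so []r is false at b.
      At b: []q requires q at every successor {b, e}.
        q fails at b, so []q is false at b.
  At b: []q & s is false, s is false, so ([]q & s) & s is false.
    At b: []q is false, s is false, so []q & s is false.
      At b: []q requires q at every successor {b, e}.
        q fails at b, so []q is false at b.

No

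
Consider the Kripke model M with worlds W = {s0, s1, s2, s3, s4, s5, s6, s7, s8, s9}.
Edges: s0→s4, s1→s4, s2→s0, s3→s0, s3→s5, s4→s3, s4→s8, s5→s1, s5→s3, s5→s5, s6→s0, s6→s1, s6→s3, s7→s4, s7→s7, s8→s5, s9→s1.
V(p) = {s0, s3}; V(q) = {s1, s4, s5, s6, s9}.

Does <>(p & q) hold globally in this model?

Let φ = <>(p & q). Evaluate φ at each world:
  s0 (successors {s4}): φ is false.
  s1 (successors {s4}): φ is false.
  s2 (successors {s0}): φ is false.
  s3 (successors {s0, s5}): φ is false.
  s4 (successors {s3, s8}): φ is false.
  s5 (successors {s1, s3, s5}): φ is false.
  s6 (successors {s0, s1, s3}): φ is false.
  s7 (successors {s4, s7}): φ is false.
  s8 (successors {s5}): φ is false.
  s9 (successors {s1}): φ is false.
Detail at s0 (counterexample):
  At s0: <>(p & q) requires p & q at some successor in {s4}.
    At s4: p & q is false.
  So <>(p & q) is false at s0.

No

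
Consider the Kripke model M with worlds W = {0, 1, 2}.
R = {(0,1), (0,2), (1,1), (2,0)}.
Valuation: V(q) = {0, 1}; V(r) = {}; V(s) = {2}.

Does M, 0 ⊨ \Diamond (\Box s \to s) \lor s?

Yes

At 0: \Diamond (\Box s \to s) is true, s is false, so \Diamond (\Box s \to s) \lor s is true.
  At 0: \Diamond (\Box s \to s) requires \Box s \to s at some successor in {1, 2}.
    \Box s \to s holds at 1, so \Diamond (\Box s \to s) is true at 0.
      At 1: \Box s is false, s is false, so \Box s \to s is true.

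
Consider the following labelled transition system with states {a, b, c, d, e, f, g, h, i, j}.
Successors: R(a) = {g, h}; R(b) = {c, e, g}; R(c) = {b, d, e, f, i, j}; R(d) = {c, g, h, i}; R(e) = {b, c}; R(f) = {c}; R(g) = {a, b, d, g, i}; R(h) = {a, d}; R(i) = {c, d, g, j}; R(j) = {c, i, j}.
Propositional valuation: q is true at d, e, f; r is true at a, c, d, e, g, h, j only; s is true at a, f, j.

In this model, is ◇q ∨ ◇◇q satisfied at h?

Yes

Recall that ◇ψ holds at a world iff ψ holds at some accessible world.
At h: ◇q is true, ◇◇q is false, so ◇q ∨ ◇◇q is true.
  At h: ◇q requires q at some successor in {a, d}.
    q holds at d, so ◇q is true at h.
  At h: ◇◇q requires ◇q at some successor in {a, d}.
    At a: ◇q is false.
    At d: ◇q is false.
  So ◇◇q is false at h.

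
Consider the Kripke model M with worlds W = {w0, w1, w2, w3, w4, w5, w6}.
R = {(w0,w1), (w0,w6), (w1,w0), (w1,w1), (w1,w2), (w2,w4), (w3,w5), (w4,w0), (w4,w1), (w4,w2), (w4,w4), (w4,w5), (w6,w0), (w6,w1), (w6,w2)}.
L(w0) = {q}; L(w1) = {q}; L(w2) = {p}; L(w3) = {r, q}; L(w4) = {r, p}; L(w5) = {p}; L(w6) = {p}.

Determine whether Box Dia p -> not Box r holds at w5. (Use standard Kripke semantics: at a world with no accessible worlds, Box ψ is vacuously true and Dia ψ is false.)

At w5: Box Dia p is true, not Box r is false, so Box Dia p -> not Box r is false.
  At w5: no accessible worlds, so Box Dia p holds vacuously.
  At w5: Box r is true, so not Box r is false.
    At w5: no accessible worlds, so Box r holds vacuously.

No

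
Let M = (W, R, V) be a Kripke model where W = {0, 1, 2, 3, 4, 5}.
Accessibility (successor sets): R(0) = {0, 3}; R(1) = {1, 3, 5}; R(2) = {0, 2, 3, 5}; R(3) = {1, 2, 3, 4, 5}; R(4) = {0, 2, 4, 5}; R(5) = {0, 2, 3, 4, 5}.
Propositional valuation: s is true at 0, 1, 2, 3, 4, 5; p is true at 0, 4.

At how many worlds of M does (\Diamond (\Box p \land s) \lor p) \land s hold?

Let φ = (\Diamond (\Box p \land s) \lor p) \land s. Evaluate φ at each world:
  0 (successors {0, 3}): φ is true.
  1 (successors {1, 3, 5}): φ is false.
  2 (successors {0, 2, 3, 5}): φ is false.
  3 (successors {1, 2, 3, 4, 5}): φ is false.
  4 (successors {0, 2, 4, 5}): φ is true.
  5 (successors {0, 2, 3, 4, 5}): φ is false.
For instance, at 2:
  At 2: \Diamond (\Box p \land s) \lor p is false, s is true, so (\Diamond (\Box p \land s) \lor p) \land s is false.
    At 2: \Diamond (\Box p \land s) is false, p is false, so \Diamond (\Box p \land s) \lor p is false.
      At 2: \Diamond (\Box p \land s) requires \Box p \land s at some successor in {0, 2, 3, 5}.
        At 0: \Box p \land s is false.
        At 2: \Box p \land s is false.
        At 3: \Box p \land s is false.
        At 5: \Box p \land s is false.
      So \Diamond (\Box p \land s) is false at 2.
Satisfying worlds: {0, 4}

2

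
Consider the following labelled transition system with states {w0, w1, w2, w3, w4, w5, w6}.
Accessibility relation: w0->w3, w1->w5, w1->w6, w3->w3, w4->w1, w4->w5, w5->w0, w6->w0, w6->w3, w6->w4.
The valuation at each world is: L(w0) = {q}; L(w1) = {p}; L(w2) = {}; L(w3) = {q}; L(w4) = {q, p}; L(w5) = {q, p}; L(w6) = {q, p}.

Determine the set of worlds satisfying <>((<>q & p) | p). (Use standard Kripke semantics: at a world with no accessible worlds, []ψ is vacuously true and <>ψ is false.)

Recall that <>ψ holds at a world iff ψ holds at some accessible world.
Let φ = <>((<>q & p) | p). Evaluate φ at each world:
  w0 (successors {w3}): φ is false.
  w1 (successors {w5, w6}): φ is true.
  w2 (successors ∅): φ is false.
  w3 (successors {w3}): φ is false.
  w4 (successors {w1, w5}): φ is true.
  w5 (successors {w0}): φ is false.
  w6 (successors {w0, w3, w4}): φ is true.
For instance, at w1:
  At w1: <>((<>q & p) | p) requires (<>q & p) | p at some successor in {w5, w6}.
    (<>q & p) | p holds at w5, so <>((<>q & p) | p) is true at w1.
      At w5: <>q & p is true, p is true, so (<>q & p) | p is true.
Satisfying worlds: {w1, w4, w6}

w1, w4, w6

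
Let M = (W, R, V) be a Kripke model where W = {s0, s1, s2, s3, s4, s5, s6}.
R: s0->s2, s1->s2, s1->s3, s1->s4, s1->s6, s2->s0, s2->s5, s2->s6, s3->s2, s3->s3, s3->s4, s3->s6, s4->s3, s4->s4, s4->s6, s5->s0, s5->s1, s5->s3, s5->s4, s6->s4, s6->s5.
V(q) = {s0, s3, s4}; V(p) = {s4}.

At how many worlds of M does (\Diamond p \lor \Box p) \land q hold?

2

Recall that \Box ψ holds at a world iff ψ holds at every accessible world, and \Diamond ψ holds iff ψ holds at some accessible world.
Let φ = (\Diamond p \lor \Box p) \land q. Evaluate φ at each world:
  s0 (successors {s2}): φ is false.
  s1 (successors {s2, s3, s4, s6}): φ is false.
  s2 (successors {s0, s5, s6}): φ is false.
  s3 (successors {s2, s3, s4, s6}): φ is true.
  s4 (successors {s3, s4, s6}): φ is true.
  s5 (successors {s0, s1, s3, s4}): φ is false.
  s6 (successors {s4, s5}): φ is false.
For instance, at s0:
  At s0: \Diamond p \lor \Box p is false, q is true, so (\Diamond p \lor \Box p) \land q is false.
    At s0: \Diamond p is false, \Box p is false, so \Diamond p \lor \Box p is false.
      At s0: \Diamond p requires p at some successor in {s2}.
        At s2: p is false.
      So \Diamond p is false at s0.
      At s0: \Box p requires p at every successor {s2}.
        p fails at s2, so \Box p is false at s0.
Satisfying worlds: {s3, s4}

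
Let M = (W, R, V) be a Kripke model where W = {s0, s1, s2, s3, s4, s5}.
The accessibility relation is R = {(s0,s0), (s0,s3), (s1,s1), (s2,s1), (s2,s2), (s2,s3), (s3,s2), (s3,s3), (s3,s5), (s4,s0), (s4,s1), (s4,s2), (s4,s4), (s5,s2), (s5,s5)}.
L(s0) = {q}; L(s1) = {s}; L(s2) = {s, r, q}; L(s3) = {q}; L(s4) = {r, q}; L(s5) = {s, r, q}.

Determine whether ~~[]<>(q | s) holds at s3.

Yes

At s3: ~[]<>(q | s) is false, so ~~[]<>(q | s) is true.
  At s3: []<>(q | s) is true, so ~[]<>(q | s) is false.
    At s3: []<>(q | s) requires <>(q | s) at every successor {s2, s3, s5}.
      At s2: <>(q | s) is true.
      At s3: <>(q | s) is true.
      At s5: <>(q | s) is true.
    So []<>(q | s) is true at s3.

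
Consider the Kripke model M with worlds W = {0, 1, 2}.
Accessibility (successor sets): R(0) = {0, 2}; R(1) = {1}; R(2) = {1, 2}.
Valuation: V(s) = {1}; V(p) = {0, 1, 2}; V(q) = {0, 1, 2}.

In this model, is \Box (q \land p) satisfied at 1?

Yes

At 1: \Box (q \land p) requires q \land p at every successor {1}.
  At 1: q \land p is true.
So \Box (q \land p) is true at 1.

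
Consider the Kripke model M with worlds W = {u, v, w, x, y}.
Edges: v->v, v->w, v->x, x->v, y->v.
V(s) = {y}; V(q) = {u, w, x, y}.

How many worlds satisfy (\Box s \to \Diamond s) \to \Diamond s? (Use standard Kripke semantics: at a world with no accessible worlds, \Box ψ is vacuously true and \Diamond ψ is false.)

2

Recall that \Box ψ holds at a world iff ψ holds at every accessible world, and \Diamond ψ holds iff ψ holds at some accessible world.
Let φ = (\Box s \to \Diamond s) \to \Diamond s. Evaluate φ at each world:
  u (successors ∅): φ is true.
  v (successors {v, w, x}): φ is false.
  w (successors ∅): φ is true.
  x (successors {v}): φ is false.
  y (successors {v}): φ is false.
For instance, at x:
  At x: \Box s \to \Diamond s is true, \Diamond s is false, so (\Box s \to \Diamond s) \to \Diamond s is false.
    At x: \Box s is false, \Diamond s is false, so \Box s \to \Diamond s is true.
      At x: \Box s requires s at every successor {v}.
        s fails at v, so \Box s is false at x.
      At x: \Diamond s requires s at some successor in {v}.
        At v: s is false.
      So \Diamond s is false at x.
    At x: \Diamond s requires s at some successor in {v}.
      At v: s is false.
    So \Diamond s is false at x.
Satisfying worlds: {u, w}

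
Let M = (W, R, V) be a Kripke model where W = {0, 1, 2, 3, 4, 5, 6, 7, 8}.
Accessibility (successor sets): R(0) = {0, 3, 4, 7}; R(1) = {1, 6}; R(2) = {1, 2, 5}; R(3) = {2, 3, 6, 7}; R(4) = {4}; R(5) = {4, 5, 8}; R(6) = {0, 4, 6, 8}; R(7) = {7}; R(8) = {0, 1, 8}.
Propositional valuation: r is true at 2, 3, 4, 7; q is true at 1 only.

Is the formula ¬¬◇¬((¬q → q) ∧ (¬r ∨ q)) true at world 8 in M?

At 8: ¬◇¬((¬q → q) ∧ (¬r ∨ q)) is false, so ¬¬◇¬((¬q → q) ∧ (¬r ∨ q)) is true.
  At 8: ◇¬((¬q → q) ∧ (¬r ∨ q)) is true, so ¬◇¬((¬q → q) ∧ (¬r ∨ q)) is false.
    At 8: ◇¬((¬q → q) ∧ (¬r ∨ q)) requires ¬((¬q → q) ∧ (¬r ∨ q)) at some successor in {0, 1, 8}.
      ¬((¬q → q) ∧ (¬r ∨ q)) holds at 0, so ◇¬((¬q → q) ∧ (¬r ∨ q)) is true at 8.

Yes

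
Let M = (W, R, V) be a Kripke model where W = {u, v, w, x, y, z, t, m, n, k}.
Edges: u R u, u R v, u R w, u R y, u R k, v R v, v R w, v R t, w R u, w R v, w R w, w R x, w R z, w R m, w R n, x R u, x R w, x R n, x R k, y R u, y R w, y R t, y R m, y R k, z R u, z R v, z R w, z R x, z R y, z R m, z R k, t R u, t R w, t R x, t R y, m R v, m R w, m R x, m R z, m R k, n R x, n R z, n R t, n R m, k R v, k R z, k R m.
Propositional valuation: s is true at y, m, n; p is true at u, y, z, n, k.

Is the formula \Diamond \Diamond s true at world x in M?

Yes

Recall that \Diamond ψ holds at a world iff ψ holds at some accessible world.
At x: \Diamond \Diamond s requires \Diamond s at some successor in {u, w, n, k}.
  \Diamond s holds at u, so \Diamond \Diamond s is true at x.
    At u: \Diamond s requires s at some successor in {u, v, w, y, k}.
      s holds at y, so \Diamond s is true at u.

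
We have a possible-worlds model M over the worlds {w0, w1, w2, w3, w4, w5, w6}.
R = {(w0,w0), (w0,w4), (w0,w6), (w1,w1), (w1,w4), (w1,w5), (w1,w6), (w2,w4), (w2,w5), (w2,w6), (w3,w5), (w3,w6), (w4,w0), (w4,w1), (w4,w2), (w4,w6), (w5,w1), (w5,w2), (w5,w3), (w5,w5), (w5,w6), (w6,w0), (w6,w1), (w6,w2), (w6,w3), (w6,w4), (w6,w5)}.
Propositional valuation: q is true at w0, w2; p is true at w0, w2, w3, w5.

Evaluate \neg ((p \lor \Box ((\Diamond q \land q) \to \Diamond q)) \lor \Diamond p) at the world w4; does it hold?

Recall that \Box ψ holds at a world iff ψ holds at every accessible world, and \Diamond ψ holds iff ψ holds at some accessible world.
At w4: (p \lor \Box ((\Diamond q \land q) \to \Diamond q)) \lor \Diamond p is true, so \neg ((p \lor \Box ((\Diamond q \land q) \to \Diamond q)) \lor \Diamond p) is false.
  At w4: p \lor \Box ((\Diamond q \land q) \to \Diamond q) is true, \Diamond p is true, so (p \lor \Box ((\Diamond q \land q) \to \Diamond q)) \lor \Diamond p is true.
    At w4: p is false, \Box ((\Diamond q \land q) \to \Diamond q) is true, so p \lor \Box ((\Diamond q \land q) \to \Diamond q) is true.
      At w4: \Box ((\Diamond q \land q) \to \Diamond q) requires (\Diamond q \land q) \to \Diamond q at every successor {w0, w1, w2, w6}.
        At w0: (\Diamond q \land q) \to \Diamond q is true.
        At w1: (\Diamond q \land q) \to \Diamond q is true.
        At w2: (\Diamond q \land q) \to \Diamond q is true.
        At w6: (\Diamond q \land q) \to \Diamond q is true.
      So \Box ((\Diamond q \land q) \to \Diamond q) is true at w4.
    At w4: \Diamond p requires p at some successor in {w0, w1, w2, w6}.
      p holds at w0, so \Diamond p is true at w4.

No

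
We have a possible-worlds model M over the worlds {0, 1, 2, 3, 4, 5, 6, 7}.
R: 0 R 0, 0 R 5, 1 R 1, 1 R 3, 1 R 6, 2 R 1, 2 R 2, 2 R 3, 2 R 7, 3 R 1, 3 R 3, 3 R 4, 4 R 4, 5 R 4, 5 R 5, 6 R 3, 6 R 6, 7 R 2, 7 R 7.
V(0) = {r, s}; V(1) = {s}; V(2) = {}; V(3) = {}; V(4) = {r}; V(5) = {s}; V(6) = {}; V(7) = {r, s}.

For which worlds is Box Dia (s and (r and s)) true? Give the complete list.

7

Let φ = Box Dia (s and (r and s)). Evaluate φ at each world:
  0 (successors {0, 5}): φ is false.
  1 (successors {1, 3, 6}): φ is false.
  2 (successors {1, 2, 3, 7}): φ is false.
  3 (successors {1, 3, 4}): φ is false.
  4 (successors {4}): φ is false.
  5 (successors {4, 5}): φ is false.
  6 (successors {3, 6}): φ is false.
  7 (successors {2, 7}): φ is true.
For instance, at 6:
  At 6: Box Dia (s and (r and s)) requires Dia (s and (r and s)) at every successor {3, 6}.
    Dia (s and (r and s)) fails at 3, so Box Dia (s and (r and s)) is false at 6.
      At 3: Dia (s and (r and s)) requires s and (r and s) at some successor in {1, 3, 4}.
        At 1: s and (r and s) is false.
        At 3: s and (r and s) is false.
        At 4: s and (r and s) is false.
      So Dia (s and (r and s)) is false at 3.
Satisfying worlds: {7}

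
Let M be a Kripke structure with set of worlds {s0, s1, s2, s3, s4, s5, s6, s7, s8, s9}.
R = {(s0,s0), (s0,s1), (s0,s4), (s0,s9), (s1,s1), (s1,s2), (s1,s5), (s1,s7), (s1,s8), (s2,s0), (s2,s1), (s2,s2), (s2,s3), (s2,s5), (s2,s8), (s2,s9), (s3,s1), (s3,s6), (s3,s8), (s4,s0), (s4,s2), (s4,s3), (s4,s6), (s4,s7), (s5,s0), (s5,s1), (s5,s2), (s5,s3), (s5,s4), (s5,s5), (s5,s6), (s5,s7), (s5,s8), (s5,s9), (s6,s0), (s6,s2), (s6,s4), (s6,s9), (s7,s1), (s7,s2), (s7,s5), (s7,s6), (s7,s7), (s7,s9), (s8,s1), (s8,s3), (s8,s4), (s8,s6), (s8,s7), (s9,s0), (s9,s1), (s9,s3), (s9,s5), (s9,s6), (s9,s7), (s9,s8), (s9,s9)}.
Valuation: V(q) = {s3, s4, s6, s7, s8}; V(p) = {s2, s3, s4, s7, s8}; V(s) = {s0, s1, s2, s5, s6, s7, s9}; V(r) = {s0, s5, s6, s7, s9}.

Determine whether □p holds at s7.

No

At s7: □p requires p at every successor {s1, s2, s5, s6, s7, s9}.
  p fails at s1, so □p is false at s7.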